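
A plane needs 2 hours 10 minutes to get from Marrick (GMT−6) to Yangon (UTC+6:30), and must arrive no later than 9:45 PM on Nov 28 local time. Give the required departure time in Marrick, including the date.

Target arrival in UTC: 9:45 PM − 6:30 = 3:15 PM on Nov 28.
Subtract 2 hours 10 minutes → departure 1:05 PM UTC on Nov 28.
Marrick is UTC−6:00: 1:05 PM − 6:00 = 7:05 AM on Nov 28.

7:05 AM on November 28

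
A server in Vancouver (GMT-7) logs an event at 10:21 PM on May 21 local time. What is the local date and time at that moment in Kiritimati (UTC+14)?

7:21 PM on May 22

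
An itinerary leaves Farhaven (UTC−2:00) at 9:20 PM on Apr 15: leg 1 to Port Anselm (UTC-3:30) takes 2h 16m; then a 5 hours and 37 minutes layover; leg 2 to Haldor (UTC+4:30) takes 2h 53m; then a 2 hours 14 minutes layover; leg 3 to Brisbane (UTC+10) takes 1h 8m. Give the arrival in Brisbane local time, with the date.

Convert departure to UTC: 9:20 PM + 2:00 = 11:20 PM UTC on Apr 15.
Add 2 hours and 16 minutes leg 1 → 1:36 AM UTC (Apr 16).
Add 5 hours and 37 minutes layover in Port Anselm → 7:13 AM UTC.
Add 2 hours and 53 minutes leg 2 → 10:06 AM UTC.
Add 2 hours and 14 minutes layover in Haldor → 12:20 PM UTC.
Add 1 hour and 8 minutes leg 3 → 1:28 PM UTC.
Brisbane is UTC+10:00, so local arrival = 1:28 PM + 10:00 = 11:28 PM on Apr 16.

11:28 PM on April 16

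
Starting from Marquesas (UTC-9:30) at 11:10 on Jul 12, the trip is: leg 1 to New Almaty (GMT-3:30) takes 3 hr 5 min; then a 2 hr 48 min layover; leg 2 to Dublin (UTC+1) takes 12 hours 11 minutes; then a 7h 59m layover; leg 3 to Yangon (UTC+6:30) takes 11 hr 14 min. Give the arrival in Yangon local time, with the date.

Convert departure to UTC: 11:10 + 9:30 = 20:40 UTC on Jul 12.
Add 3 hours 5 minutes leg 1 → 23:45 UTC.
Add 2 hours 48 minutes layover in New Almaty → 02:33 UTC (Jul 13).
Add 12 hours and 11 minutes leg 2 → 14:44 UTC.
Add 7 hours and 59 minutes layover in Dublin → 22:43 UTC.
Add 11 hours and 14 minutes leg 3 → 09:57 UTC (Jul 14).
Yangon is UTC+6:30, so local arrival = 09:57 + 6:30 = 16:27 on Jul 14.

16:27 on July 14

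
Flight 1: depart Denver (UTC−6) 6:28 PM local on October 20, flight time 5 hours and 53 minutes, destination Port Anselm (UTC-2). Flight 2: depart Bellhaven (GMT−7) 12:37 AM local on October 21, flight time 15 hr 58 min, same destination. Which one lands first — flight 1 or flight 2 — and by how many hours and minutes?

Flight 1 in UTC: 6:28 PM + 6:00 = 12:28 AM on Oct 21.
+5 hours 53 minutes → arrive 6:21 AM UTC on Oct 21.
Flight 2 in UTC: 12:37 AM + 7:00 = 7:37 AM on Oct 21.
+15 hours 58 minutes → arrive 11:35 PM UTC on Oct 21.
Flight 1 lands earlier by 17 hours 14 minutes.

the first, by 17 hours 14 minutes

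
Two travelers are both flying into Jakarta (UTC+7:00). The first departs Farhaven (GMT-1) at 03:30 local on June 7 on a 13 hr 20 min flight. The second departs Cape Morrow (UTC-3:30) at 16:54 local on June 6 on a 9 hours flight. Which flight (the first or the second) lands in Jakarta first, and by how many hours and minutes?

the second, by 12 hours 26 minutes

Flight 1 in UTC: 03:30 + 1:00 = 04:30 on Jun 7.
+13 hours 20 minutes → arrive 17:50 UTC on Jun 7.
Flight 2 in UTC: 16:54 + 3:30 = 20:24 on Jun 6.
+9 hours → arrive 05:24 UTC on Jun 7.
Flight 2 lands earlier by 12 hours 26 minutes.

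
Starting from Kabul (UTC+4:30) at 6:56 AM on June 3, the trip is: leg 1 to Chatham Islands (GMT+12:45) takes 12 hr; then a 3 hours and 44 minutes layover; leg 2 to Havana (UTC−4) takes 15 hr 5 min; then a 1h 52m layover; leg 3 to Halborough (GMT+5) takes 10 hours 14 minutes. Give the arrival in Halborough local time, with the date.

2:21 AM on Jun 5

Convert departure to UTC: 6:56 AM − 4:30 = 2:26 AM UTC on Jun 3.
Add 12 hours leg 1 → 2:26 PM UTC.
Add 3 hours 44 minutes layover in Chatham Islands → 6:10 PM UTC.
Add 15 hours and 5 minutes leg 2 → 9:15 AM UTC (Jun 4).
Add 1 hour 52 minutes layover in Havana → 11:07 AM UTC.
Add 10 hours and 14 minutes leg 3 → 9:21 PM UTC.
Halborough is UTC+5:00, so local arrival = 9:21 PM + 5:00 = 2:21 AM on Jun 5.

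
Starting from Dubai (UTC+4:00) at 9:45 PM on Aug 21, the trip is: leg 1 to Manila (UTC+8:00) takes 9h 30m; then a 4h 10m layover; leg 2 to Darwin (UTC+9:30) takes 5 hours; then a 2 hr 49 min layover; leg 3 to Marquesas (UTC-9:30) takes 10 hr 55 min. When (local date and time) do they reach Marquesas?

Convert departure to UTC: 9:45 PM − 4:00 = 5:45 PM UTC on Aug 21.
Add 9 hours 30 minutes leg 1 → 3:15 AM UTC (Aug 22).
Add 4 hours 10 minutes layover in Manila → 7:25 AM UTC.
Add 5 hours leg 2 → 12:25 PM UTC.
Add 2 hours 49 minutes layover in Darwin → 3:14 PM UTC.
Add 10 hours and 55 minutes leg 3 → 2:09 AM UTC (Aug 23).
Marquesas is UTC−9:30, so local arrival = 2:09 AM − 9:30 = 4:39 PM on Aug 22.

4:39 PM on August 22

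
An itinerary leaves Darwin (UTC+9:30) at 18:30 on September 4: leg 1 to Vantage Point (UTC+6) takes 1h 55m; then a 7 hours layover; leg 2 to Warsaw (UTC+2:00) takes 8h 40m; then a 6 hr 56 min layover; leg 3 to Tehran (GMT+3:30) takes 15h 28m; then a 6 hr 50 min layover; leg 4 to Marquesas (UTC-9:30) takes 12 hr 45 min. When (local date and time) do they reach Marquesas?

Convert departure to UTC: 18:30 − 9:30 = 09:00 UTC on Sep 4.
Add 1 hour and 55 minutes leg 1 → 10:55 UTC.
Add 7 hours layover in Vantage Point → 17:55 UTC.
Add 8 hours and 40 minutes leg 2 → 02:35 UTC (Sep 5).
Add 6 hours 56 minutes layover in Warsaw → 09:31 UTC.
Add 15 hours 28 minutes leg 3 → 00:59 UTC (Sep 6).
Add 6 hours 50 minutes layover in Tehran → 07:49 UTC.
Add 12 hours and 45 minutes leg 4 → 20:34 UTC.
Marquesas is UTC−9:30, so local arrival = 20:34 − 9:30 = 11:04 on Sep 6.

11:04 on September 6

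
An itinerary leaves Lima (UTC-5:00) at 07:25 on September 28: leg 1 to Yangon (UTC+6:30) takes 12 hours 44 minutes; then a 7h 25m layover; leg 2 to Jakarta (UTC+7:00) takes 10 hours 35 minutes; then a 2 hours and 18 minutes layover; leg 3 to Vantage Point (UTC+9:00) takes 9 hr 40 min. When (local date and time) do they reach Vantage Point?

Convert departure to UTC: 07:25 + 5:00 = 12:25 UTC on Sep 28.
Add 12 hours 44 minutes leg 1 → 01:09 UTC (Sep 29).
Add 7 hours 25 minutes layover in Yangon → 08:34 UTC.
Add 10 hours 35 minutes leg 2 → 19:09 UTC.
Add 2 hours and 18 minutes layover in Jakarta → 21:27 UTC.
Add 9 hours and 40 minutes leg 3 → 07:07 UTC (Sep 30).
Vantage Point is UTC+9:00, so local arrival = 07:07 + 9:00 = 16:07 on Sep 30.

16:07 on Sep 30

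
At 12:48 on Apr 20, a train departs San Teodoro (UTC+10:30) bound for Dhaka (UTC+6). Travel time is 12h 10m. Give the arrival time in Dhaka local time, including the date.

20:28 on April 20

Dhaka is 4:30 behind San Teodoro.
After 12 hours 10 minutes it is 00:58 (Apr 21) in San Teodoro.
Shift by the zone difference: 00:58 − 4:30 = 20:28 on Apr 20 in Dhaka.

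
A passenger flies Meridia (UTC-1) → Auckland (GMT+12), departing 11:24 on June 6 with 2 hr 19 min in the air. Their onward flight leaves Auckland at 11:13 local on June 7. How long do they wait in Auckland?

8 hours 30 minutes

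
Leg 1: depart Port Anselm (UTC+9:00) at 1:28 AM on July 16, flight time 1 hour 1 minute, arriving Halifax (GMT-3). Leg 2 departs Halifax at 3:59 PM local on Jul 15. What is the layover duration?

Convert departure to UTC: 1:28 AM − 9:00 = 4:28 PM UTC on Jul 15.
Add 1 hour 1 minute flight time → 5:29 PM UTC.
Halifax is UTC−3:00, so local arrival = 5:29 PM − 3:00 = 2:29 PM on Jul 15.
Layover = 3:59 PM − 2:29 PM = 1 hour 30 minutes.

1 hour 30 minutes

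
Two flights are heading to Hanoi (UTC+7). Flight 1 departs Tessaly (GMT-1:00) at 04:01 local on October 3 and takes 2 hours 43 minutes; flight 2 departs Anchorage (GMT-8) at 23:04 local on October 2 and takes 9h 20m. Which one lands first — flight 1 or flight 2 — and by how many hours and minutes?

the first, by 8 hours 40 minutes

Flight 1 in UTC: 04:01 + 1:00 = 05:01 on Oct 3.
+2 hours and 43 minutes → arrive 07:44 UTC on Oct 3.
Flight 2 in UTC: 23:04 + 8:00 = 07:04 on Oct 3.
+9 hours 20 minutes → arrive 16:24 UTC on Oct 3.
Flight 1 lands earlier by 8 hours 40 minutes.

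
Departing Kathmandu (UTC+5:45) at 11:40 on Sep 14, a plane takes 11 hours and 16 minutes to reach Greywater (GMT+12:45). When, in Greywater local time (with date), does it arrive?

05:56 on September 15

Convert departure to UTC: 11:40 − 5:45 = 05:55 UTC on Sep 14.
Add 11 hours and 16 minutes travel time → 17:11 UTC.
Greywater is UTC+12:45, so local arrival = 17:11 + 12:45 = 05:56 on Sep 15.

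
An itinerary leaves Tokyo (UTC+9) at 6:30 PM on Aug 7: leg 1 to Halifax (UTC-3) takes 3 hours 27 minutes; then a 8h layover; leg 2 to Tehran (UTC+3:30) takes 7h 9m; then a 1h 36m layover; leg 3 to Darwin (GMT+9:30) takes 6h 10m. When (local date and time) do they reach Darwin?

9:22 PM on August 8

Convert departure to UTC: 6:30 PM − 9:00 = 9:30 AM UTC on Aug 7.
Add 3 hours 27 minutes leg 1 → 12:57 PM UTC.
Add 8 hours layover in Halifax → 8:57 PM UTC.
Add 7 hours 9 minutes leg 2 → 4:06 AM UTC (Aug 8).
Add 1 hour and 36 minutes layover in Tehran → 5:42 AM UTC.
Add 6 hours and 10 minutes leg 3 → 11:52 AM UTC.
Darwin is UTC+9:30, so local arrival = 11:52 AM + 9:30 = 9:22 PM on Aug 8.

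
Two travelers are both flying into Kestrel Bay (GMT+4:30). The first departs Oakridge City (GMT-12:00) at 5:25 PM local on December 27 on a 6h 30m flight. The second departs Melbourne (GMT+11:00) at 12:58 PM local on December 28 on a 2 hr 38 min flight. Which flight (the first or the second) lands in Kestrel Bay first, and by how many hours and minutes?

Flight 1 in UTC: 5:25 PM + 12:00 = 5:25 AM on Dec 28.
+6 hours 30 minutes → arrive 11:55 AM UTC on Dec 28.
Flight 2 in UTC: 12:58 PM − 11:00 = 1:58 AM on Dec 28.
+2 hours 38 minutes → arrive 4:36 AM UTC on Dec 28.
Flight 2 lands earlier by 7 hours 19 minutes.

the second, by 7 hours 19 minutes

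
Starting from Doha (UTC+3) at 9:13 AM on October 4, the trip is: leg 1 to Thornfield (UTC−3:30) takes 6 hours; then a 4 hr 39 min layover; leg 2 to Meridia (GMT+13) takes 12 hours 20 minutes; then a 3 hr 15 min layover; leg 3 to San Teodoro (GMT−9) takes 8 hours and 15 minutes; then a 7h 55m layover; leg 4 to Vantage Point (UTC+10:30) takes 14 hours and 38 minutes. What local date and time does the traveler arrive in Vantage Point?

1:45 AM on October 7

Convert departure to UTC: 9:13 AM − 3:00 = 6:13 AM UTC on Oct 4.
Add 6 hours leg 1 → 12:13 PM UTC.
Add 4 hours and 39 minutes layover in Thornfield → 4:52 PM UTC.
Add 12 hours and 20 minutes leg 2 → 5:12 AM UTC (Oct 5).
Add 3 hours 15 minutes layover in Meridia → 8:27 AM UTC.
Add 8 hours and 15 minutes leg 3 → 4:42 PM UTC.
Add 7 hours and 55 minutes layover in San Teodoro → 12:37 AM UTC (Oct 6).
Add 14 hours 38 minutes leg 4 → 3:15 PM UTC.
Vantage Point is UTC+10:30, so local arrival = 3:15 PM + 10:30 = 1:45 AM on Oct 7.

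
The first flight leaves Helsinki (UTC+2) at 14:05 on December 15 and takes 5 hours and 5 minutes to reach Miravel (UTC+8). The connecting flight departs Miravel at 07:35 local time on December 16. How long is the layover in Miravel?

6 hours 25 minutes

Convert departure to UTC: 14:05 − 2:00 = 12:05 UTC on Dec 15.
Add 5 hours 5 minutes flight time → 17:10 UTC.
Miravel is UTC+8:00, so local arrival = 17:10 + 8:00 = 01:10 on Dec 16.
Layover = 07:35 − 01:10 = 6 hours 25 minutes.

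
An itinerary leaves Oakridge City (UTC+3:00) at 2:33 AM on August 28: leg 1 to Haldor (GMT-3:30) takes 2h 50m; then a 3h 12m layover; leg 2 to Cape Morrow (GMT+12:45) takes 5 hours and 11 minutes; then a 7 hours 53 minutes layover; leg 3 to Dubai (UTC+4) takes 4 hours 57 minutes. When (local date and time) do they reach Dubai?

3:36 AM on Aug 29

Convert departure to UTC: 2:33 AM − 3:00 = 11:33 PM UTC on Aug 27.
Add 2 hours 50 minutes leg 1 → 2:23 AM UTC (Aug 28).
Add 3 hours and 12 minutes layover in Haldor → 5:35 AM UTC.
Add 5 hours 11 minutes leg 2 → 10:46 AM UTC.
Add 7 hours and 53 minutes layover in Cape Morrow → 6:39 PM UTC.
Add 4 hours and 57 minutes leg 3 → 11:36 PM UTC.
Dubai is UTC+4:00, so local arrival = 11:36 PM + 4:00 = 3:36 AM on Aug 29.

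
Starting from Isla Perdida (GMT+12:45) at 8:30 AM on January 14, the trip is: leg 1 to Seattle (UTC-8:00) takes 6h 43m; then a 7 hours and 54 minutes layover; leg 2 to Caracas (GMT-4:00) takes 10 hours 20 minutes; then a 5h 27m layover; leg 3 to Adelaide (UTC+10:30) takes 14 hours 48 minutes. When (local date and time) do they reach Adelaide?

3:27 AM on January 16

Convert departure to UTC: 8:30 AM − 12:45 = 7:45 PM UTC on Jan 13.
Add 6 hours and 43 minutes leg 1 → 2:28 AM UTC (Jan 14).
Add 7 hours 54 minutes layover in Seattle → 10:22 AM UTC.
Add 10 hours and 20 minutes leg 2 → 8:42 PM UTC.
Add 5 hours and 27 minutes layover in Caracas → 2:09 AM UTC (Jan 15).
Add 14 hours 48 minutes leg 3 → 4:57 PM UTC.
Adelaide is UTC+10:30, so local arrival = 4:57 PM + 10:30 = 3:27 AM on Jan 16.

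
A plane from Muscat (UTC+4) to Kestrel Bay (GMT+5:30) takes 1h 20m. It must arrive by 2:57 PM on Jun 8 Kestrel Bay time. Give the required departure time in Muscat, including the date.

Target arrival in UTC: 2:57 PM − 5:30 = 9:27 AM on Jun 8.
Subtract 1 hour 20 minutes → departure 8:07 AM UTC on Jun 8.
Muscat is UTC+4:00: 8:07 AM + 4:00 = 12:07 PM on Jun 8.

12:07 PM on June 8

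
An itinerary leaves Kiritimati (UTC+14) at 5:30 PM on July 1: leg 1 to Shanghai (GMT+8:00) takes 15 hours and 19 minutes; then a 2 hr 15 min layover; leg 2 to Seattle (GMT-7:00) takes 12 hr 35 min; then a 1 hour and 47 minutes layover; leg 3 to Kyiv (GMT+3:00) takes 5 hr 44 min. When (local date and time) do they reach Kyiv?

8:10 PM on July 2

Convert departure to UTC: 5:30 PM − 14:00 = 3:30 AM UTC on Jul 1.
Add 15 hours 19 minutes leg 1 → 6:49 PM UTC.
Add 2 hours and 15 minutes layover in Shanghai → 9:04 PM UTC.
Add 12 hours 35 minutes leg 2 → 9:39 AM UTC (Jul 2).
Add 1 hour and 47 minutes layover in Seattle → 11:26 AM UTC.
Add 5 hours 44 minutes leg 3 → 5:10 PM UTC.
Kyiv is UTC+3:00, so local arrival = 5:10 PM + 3:00 = 8:10 PM on Jul 2.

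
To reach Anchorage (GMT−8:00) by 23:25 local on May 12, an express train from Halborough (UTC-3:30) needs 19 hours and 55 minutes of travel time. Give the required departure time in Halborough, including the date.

08:00 on May 12

Target arrival in UTC: 23:25 + 8:00 = 07:25 on May 13.
Subtract 19 hours 55 minutes → departure 11:30 UTC on May 12.
Halborough is UTC−3:30: 11:30 − 3:30 = 08:00 on May 12.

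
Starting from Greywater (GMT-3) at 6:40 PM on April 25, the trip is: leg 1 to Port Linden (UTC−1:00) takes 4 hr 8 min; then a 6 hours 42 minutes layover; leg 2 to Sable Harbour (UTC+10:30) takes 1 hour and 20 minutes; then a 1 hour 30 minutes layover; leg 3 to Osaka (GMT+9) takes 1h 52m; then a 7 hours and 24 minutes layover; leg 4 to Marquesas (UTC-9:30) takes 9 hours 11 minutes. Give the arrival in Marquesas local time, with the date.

Convert departure to UTC: 6:40 PM + 3:00 = 9:40 PM UTC on Apr 25.
Add 4 hours 8 minutes leg 1 → 1:48 AM UTC (Apr 26).
Add 6 hours 42 minutes layover in Port Linden → 8:30 AM UTC.
Add 1 hour and 20 minutes leg 2 → 9:50 AM UTC.
Add 1 hour and 30 minutes layover in Sable Harbour → 11:20 AM UTC.
Add 1 hour 52 minutes leg 3 → 1:12 PM UTC.
Add 7 hours 24 minutes layover in Osaka → 8:36 PM UTC.
Add 9 hours 11 minutes leg 4 → 5:47 AM UTC (Apr 27).
Marquesas is UTC−9:30, so local arrival = 5:47 AM − 9:30 = 8:17 PM on Apr 26.

8:17 PM on April 26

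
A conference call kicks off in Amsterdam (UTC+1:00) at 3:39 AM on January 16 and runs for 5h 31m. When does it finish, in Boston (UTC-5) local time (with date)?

Convert start to UTC: 3:39 AM − 1:00 = 2:39 AM UTC on Jan 16.
Add 5 hours 31 minutes duration → 8:10 AM UTC.
Boston is UTC−5:00, so local end time = 8:10 AM − 5:00 = 3:10 AM on Jan 16.

3:10 AM on Jan 16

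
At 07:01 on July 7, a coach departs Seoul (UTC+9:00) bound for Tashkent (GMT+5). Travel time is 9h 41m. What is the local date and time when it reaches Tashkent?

Convert departure to UTC: 07:01 − 9:00 = 22:01 UTC on Jul 6.
Add 9 hours and 41 minutes travel time → 07:42 UTC (Jul 7).
Tashkent is UTC+5:00, so local arrival = 07:42 + 5:00 = 12:42 on Jul 7.

12:42 on July 7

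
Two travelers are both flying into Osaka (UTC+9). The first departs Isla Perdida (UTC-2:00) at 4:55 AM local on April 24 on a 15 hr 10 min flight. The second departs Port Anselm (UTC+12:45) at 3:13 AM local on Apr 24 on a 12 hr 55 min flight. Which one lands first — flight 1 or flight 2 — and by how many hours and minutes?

the second, by 18 hours 42 minutes

Flight 1 in UTC: 4:55 AM + 2:00 = 6:55 AM on Apr 24.
+15 hours 10 minutes → arrive 10:05 PM UTC on Apr 24.
Flight 2 in UTC: 3:13 AM − 12:45 = 2:28 PM on Apr 23.
+12 hours 55 minutes → arrive 3:23 AM UTC on Apr 24.
Flight 2 lands earlier by 18 hours 42 minutes.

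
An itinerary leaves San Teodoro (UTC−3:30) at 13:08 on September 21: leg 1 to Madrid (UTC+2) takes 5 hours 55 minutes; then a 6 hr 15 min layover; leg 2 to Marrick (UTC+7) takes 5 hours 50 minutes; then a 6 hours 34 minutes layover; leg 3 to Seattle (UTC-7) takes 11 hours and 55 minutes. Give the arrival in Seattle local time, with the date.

Convert departure to UTC: 13:08 + 3:30 = 16:38 UTC on Sep 21.
Add 5 hours 55 minutes leg 1 → 22:33 UTC.
Add 6 hours and 15 minutes layover in Madrid → 04:48 UTC (Sep 22).
Add 5 hours 50 minutes leg 2 → 10:38 UTC.
Add 6 hours 34 minutes layover in Marrick → 17:12 UTC.
Add 11 hours 55 minutes leg 3 → 05:07 UTC (Sep 23).
Seattle is UTC−7:00, so local arrival = 05:07 − 7:00 = 22:07 on Sep 22.

22:07 on September 22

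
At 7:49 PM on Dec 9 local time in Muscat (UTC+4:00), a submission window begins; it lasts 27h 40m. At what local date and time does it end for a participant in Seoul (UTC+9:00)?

4:29 AM on December 11

Seoul is 5:00 ahead of Muscat.
After 27 hours and 40 minutes it is 11:29 PM (Dec 10) in Muscat.
Shift by the zone difference: 11:29 PM + 5:00 = 4:29 AM on Dec 11 in Seoul.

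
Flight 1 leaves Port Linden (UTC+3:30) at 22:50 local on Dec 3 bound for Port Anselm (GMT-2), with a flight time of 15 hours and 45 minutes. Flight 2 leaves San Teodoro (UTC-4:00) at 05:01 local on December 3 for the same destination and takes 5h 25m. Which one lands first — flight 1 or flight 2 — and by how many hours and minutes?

the second, by 20 hours 39 minutes

Flight 1 in UTC: 22:50 − 3:30 = 19:20 on Dec 3.
+15 hours 45 minutes → arrive 11:05 UTC on Dec 4.
Flight 2 in UTC: 05:01 + 4:00 = 09:01 on Dec 3.
+5 hours 25 minutes → arrive 14:26 UTC on Dec 3.
Flight 2 lands earlier by 20 hours 39 minutes.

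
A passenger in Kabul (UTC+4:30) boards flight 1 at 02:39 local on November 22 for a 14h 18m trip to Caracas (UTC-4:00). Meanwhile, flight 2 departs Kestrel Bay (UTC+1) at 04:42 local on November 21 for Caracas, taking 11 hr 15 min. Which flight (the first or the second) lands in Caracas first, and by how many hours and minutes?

Flight 1 in UTC: 02:39 − 4:30 = 22:09 on Nov 21.
+14 hours and 18 minutes → arrive 12:27 UTC on Nov 22.
Flight 2 in UTC: 04:42 − 1:00 = 03:42 on Nov 21.
+11 hours 15 minutes → arrive 14:57 UTC on Nov 21.
Flight 2 lands earlier by 21 hours 30 minutes.

the second, by 21 hours 30 minutes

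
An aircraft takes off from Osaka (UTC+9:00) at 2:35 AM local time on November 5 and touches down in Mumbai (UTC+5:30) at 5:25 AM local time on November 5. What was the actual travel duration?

6 hours 20 minutes

Mumbai is 3:30 behind Osaka.
Clock-face elapsed time (ignoring zones) is 2 hours 50 minutes.
Actual elapsed = 2 hours 50 minutes + 3:30 = 6 hours 20 minutes.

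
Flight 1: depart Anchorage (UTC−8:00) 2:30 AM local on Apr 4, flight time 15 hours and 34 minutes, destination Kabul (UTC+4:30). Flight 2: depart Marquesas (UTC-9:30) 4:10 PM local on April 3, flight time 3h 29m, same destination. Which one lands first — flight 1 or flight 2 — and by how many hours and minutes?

Flight 1 in UTC: 2:30 AM + 8:00 = 10:30 AM on Apr 4.
+15 hours and 34 minutes → arrive 2:04 AM UTC on Apr 5.
Flight 2 in UTC: 4:10 PM + 9:30 = 1:40 AM on Apr 4.
+3 hours and 29 minutes → arrive 5:09 AM UTC on Apr 4.
Flight 2 lands earlier by 20 hours 55 minutes.

the second, by 20 hours 55 minutes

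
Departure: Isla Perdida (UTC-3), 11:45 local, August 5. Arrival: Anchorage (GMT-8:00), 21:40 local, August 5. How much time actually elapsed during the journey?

Departure in UTC: 11:45 + 3:00 = 14:45 on Aug 5.
Arrival in UTC: 21:40 + 8:00 = 05:40 on Aug 6.
Elapsed = 05:40 − 14:45 (+1 day) = 14 hours 55 minutes.

14 hours 55 minutes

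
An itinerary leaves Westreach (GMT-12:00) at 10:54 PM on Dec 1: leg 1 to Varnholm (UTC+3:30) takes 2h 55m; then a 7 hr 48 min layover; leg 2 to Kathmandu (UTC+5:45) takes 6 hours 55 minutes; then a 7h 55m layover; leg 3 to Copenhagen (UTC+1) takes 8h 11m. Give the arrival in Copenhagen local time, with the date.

9:38 PM on December 3

Convert departure to UTC: 10:54 PM + 12:00 = 10:54 AM UTC on Dec 2.
Add 2 hours 55 minutes leg 1 → 1:49 PM UTC.
Add 7 hours and 48 minutes layover in Varnholm → 9:37 PM UTC.
Add 6 hours 55 minutes leg 2 → 4:32 AM UTC (Dec 3).
Add 7 hours 55 minutes layover in Kathmandu → 12:27 PM UTC.
Add 8 hours 11 minutes leg 3 → 8:38 PM UTC.
Copenhagen is UTC+1:00, so local arrival = 8:38 PM + 1:00 = 9:38 PM on Dec 3.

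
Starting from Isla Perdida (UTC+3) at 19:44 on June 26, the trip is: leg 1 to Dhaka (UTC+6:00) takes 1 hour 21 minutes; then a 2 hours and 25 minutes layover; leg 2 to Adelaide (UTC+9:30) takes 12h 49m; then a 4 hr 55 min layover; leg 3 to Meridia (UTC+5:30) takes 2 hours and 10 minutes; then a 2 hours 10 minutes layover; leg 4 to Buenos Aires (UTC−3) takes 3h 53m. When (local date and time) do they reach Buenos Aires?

Convert departure to UTC: 19:44 − 3:00 = 16:44 UTC on Jun 26.
Add 1 hour and 21 minutes leg 1 → 18:05 UTC.
Add 2 hours and 25 minutes layover in Dhaka → 20:30 UTC.
Add 12 hours 49 minutes leg 2 → 09:19 UTC (Jun 27).
Add 4 hours and 55 minutes layover in Adelaide → 14:14 UTC.
Add 2 hours 10 minutes leg 3 → 16:24 UTC.
Add 2 hours 10 minutes layover in Meridia → 18:34 UTC.
Add 3 hours and 53 minutes leg 4 → 22:27 UTC.
Buenos Aires is UTC−3:00, so local arrival = 22:27 − 3:00 = 19:27 on Jun 27.

19:27 on Jun 27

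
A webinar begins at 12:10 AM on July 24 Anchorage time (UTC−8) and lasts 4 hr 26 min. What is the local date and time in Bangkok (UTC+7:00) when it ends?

Convert start to UTC: 12:10 AM + 8:00 = 8:10 AM UTC on Jul 24.
Add 4 hours 26 minutes duration → 12:36 PM UTC.
Bangkok is UTC+7:00, so local end time = 12:36 PM + 7:00 = 7:36 PM on Jul 24.

7:36 PM on July 24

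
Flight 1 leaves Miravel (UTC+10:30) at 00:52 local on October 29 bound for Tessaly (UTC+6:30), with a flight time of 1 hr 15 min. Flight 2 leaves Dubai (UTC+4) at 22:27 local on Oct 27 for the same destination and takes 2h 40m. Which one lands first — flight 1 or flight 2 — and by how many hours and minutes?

the second, by 18 hours 30 minutes

Flight 1 in UTC: 00:52 − 10:30 = 14:22 on Oct 28.
+1 hour and 15 minutes → arrive 15:37 UTC on Oct 28.
Flight 2 in UTC: 22:27 − 4:00 = 18:27 on Oct 27.
+2 hours and 40 minutes → arrive 21:07 UTC on Oct 27.
Flight 2 lands earlier by 18 hours 30 minutes.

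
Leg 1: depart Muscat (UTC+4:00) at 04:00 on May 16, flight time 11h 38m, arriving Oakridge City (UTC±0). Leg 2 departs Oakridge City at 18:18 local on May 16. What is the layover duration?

6 hours 40 minutes

Convert departure to UTC: 04:00 − 4:00 = 00:00 UTC on May 16.
Add 11 hours and 38 minutes flight time → 11:38 UTC.
Oakridge City is UTC+0, so local arrival is the same: 11:38 on May 16.
Layover = 18:18 − 11:38 = 6 hours 40 minutes.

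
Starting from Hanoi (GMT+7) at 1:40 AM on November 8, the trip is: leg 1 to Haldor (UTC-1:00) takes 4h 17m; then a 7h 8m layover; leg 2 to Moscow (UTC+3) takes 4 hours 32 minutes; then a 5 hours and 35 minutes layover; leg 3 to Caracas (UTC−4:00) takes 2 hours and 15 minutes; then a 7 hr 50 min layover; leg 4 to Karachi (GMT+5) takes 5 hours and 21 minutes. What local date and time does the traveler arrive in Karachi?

Convert departure to UTC: 1:40 AM − 7:00 = 6:40 PM UTC on Nov 7.
Add 4 hours and 17 minutes leg 1 → 10:57 PM UTC.
Add 7 hours and 8 minutes layover in Haldor → 6:05 AM UTC (Nov 8).
Add 4 hours and 32 minutes leg 2 → 10:37 AM UTC.
Add 5 hours 35 minutes layover in Moscow → 4:12 PM UTC.
Add 2 hours 15 minutes leg 3 → 6:27 PM UTC.
Add 7 hours and 50 minutes layover in Caracas → 2:17 AM UTC (Nov 9).
Add 5 hours 21 minutes leg 4 → 7:38 AM UTC.
Karachi is UTC+5:00, so local arrival = 7:38 AM + 5:00 = 12:38 PM on Nov 9.

12:38 PM on November 9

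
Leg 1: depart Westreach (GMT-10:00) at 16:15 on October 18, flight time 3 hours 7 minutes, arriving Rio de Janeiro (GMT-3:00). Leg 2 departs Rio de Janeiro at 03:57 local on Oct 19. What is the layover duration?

1 hour 35 minutes

Convert departure to UTC: 16:15 + 10:00 = 02:15 UTC on Oct 19.
Add 3 hours and 7 minutes flight time → 05:22 UTC.
Rio de Janeiro is UTC−3:00, so local arrival = 05:22 − 3:00 = 02:22 on Oct 19.
Layover = 03:57 − 02:22 = 1 hour 35 minutes.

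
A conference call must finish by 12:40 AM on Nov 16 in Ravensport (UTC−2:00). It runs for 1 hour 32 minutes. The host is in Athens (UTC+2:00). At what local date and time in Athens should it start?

3:08 AM on Nov 16

Target end time in UTC: 12:40 AM + 2:00 = 2:40 AM on Nov 16.
Subtract 1 hour 32 minutes → start 1:08 AM UTC on Nov 16.
Athens is UTC+2:00: 1:08 AM + 2:00 = 3:08 AM on Nov 16.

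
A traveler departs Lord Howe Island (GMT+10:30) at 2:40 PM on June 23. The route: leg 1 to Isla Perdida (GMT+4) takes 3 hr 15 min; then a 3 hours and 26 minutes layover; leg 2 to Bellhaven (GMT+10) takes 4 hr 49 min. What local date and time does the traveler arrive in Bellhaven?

Convert departure to UTC: 2:40 PM − 10:30 = 4:10 AM UTC on Jun 23.
Add 3 hours and 15 minutes leg 1 → 7:25 AM UTC.
Add 3 hours 26 minutes layover in Isla Perdida → 10:51 AM UTC.
Add 4 hours 49 minutes leg 2 → 3:40 PM UTC.
Bellhaven is UTC+10:00, so local arrival = 3:40 PM + 10:00 = 1:40 AM on Jun 24.

1:40 AM on Jun 24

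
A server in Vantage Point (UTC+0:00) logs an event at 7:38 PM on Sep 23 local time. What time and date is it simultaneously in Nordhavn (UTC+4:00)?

11:38 PM on September 23

Nordhavn is 4:00 ahead of Vantage Point.
Shift by the zone difference: 7:38 PM + 4:00 = 11:38 PM on Sep 23 in Nordhavn.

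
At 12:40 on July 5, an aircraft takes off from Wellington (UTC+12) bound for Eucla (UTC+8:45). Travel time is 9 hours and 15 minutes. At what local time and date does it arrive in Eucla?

Convert departure to UTC: 12:40 − 12:00 = 00:40 UTC on Jul 5.
Add 9 hours and 15 minutes travel time → 09:55 UTC.
Eucla is UTC+8:45, so local arrival = 09:55 + 8:45 = 18:40 on Jul 5.

18:40 on Jul 5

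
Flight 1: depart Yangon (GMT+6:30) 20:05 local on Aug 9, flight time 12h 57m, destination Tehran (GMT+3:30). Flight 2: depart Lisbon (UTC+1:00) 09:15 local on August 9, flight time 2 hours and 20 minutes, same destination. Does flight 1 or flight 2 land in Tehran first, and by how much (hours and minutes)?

Flight 1 in UTC: 20:05 − 6:30 = 13:35 on Aug 9.
+12 hours and 57 minutes → arrive 02:32 UTC on Aug 10.
Flight 2 in UTC: 09:15 − 1:00 = 08:15 on Aug 9.
+2 hours 20 minutes → arrive 10:35 UTC on Aug 9.
Flight 2 lands earlier by 15 hours 57 minutes.

the second, by 15 hours 57 minutes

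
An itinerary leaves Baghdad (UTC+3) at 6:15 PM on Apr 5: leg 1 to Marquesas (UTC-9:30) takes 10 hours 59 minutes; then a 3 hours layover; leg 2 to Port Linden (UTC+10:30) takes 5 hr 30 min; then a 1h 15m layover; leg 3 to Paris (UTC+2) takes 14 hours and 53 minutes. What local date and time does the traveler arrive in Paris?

Convert departure to UTC: 6:15 PM − 3:00 = 3:15 PM UTC on Apr 5.
Add 10 hours 59 minutes leg 1 → 2:14 AM UTC (Apr 6).
Add 3 hours layover in Marquesas → 5:14 AM UTC.
Add 5 hours 30 minutes leg 2 → 10:44 AM UTC.
Add 1 hour 15 minutes layover in Port Linden → 11:59 AM UTC.
Add 14 hours 53 minutes leg 3 → 2:52 AM UTC (Apr 7).
Paris is UTC+2:00, so local arrival = 2:52 AM + 2:00 = 4:52 AM on Apr 7.

4:52 AM on April 7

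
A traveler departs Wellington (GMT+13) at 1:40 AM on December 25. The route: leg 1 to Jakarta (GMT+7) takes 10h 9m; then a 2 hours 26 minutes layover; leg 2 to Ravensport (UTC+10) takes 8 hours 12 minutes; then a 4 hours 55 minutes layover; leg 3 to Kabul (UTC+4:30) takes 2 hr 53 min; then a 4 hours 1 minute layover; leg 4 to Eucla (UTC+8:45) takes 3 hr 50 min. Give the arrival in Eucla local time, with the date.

9:51 AM on Dec 26

Convert departure to UTC: 1:40 AM − 13:00 = 12:40 PM UTC on Dec 24.
Add 10 hours and 9 minutes leg 1 → 10:49 PM UTC.
Add 2 hours 26 minutes layover in Jakarta → 1:15 AM UTC (Dec 25).
Add 8 hours and 12 minutes leg 2 → 9:27 AM UTC.
Add 4 hours 55 minutes layover in Ravensport → 2:22 PM UTC.
Add 2 hours and 53 minutes leg 3 → 5:15 PM UTC.
Add 4 hours and 1 minute layover in Kabul → 9:16 PM UTC.
Add 3 hours and 50 minutes leg 4 → 1:06 AM UTC (Dec 26).
Eucla is UTC+8:45, so local arrival = 1:06 AM + 8:45 = 9:51 AM on Dec 26.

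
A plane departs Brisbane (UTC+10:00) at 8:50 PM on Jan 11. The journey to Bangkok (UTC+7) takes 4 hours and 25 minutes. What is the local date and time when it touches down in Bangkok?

10:15 PM on January 11

Convert departure to UTC: 8:50 PM − 10:00 = 10:50 AM UTC on Jan 11.
Add 4 hours 25 minutes travel time → 3:15 PM UTC.
Bangkok is UTC+7:00, so local arrival = 3:15 PM + 7:00 = 10:15 PM on Jan 11.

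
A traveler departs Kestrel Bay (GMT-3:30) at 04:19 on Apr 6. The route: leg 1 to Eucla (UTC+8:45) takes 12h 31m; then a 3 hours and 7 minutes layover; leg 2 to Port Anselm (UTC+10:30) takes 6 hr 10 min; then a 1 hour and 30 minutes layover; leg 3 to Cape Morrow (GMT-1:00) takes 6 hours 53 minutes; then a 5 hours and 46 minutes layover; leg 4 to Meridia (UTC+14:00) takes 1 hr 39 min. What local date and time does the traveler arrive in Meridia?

11:25 on April 8

Convert departure to UTC: 04:19 + 3:30 = 07:49 UTC on Apr 6.
Add 12 hours 31 minutes leg 1 → 20:20 UTC.
Add 3 hours and 7 minutes layover in Eucla → 23:27 UTC.
Add 6 hours and 10 minutes leg 2 → 05:37 UTC (Apr 7).
Add 1 hour and 30 minutes layover in Port Anselm → 07:07 UTC.
Add 6 hours and 53 minutes leg 3 → 14:00 UTC.
Add 5 hours and 46 minutes layover in Cape Morrow → 19:46 UTC.
Add 1 hour and 39 minutes leg 4 → 21:25 UTC.
Meridia is UTC+14:00, so local arrival = 21:25 + 14:00 = 11:25 on Apr 8.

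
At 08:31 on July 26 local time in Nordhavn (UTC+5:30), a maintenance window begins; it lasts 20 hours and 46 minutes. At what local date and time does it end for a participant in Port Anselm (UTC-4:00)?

19:47 on July 26

Convert start to UTC: 08:31 − 5:30 = 03:01 UTC on Jul 26.
Add 20 hours 46 minutes duration → 23:47 UTC.
Port Anselm is UTC−4:00, so local end time = 23:47 − 4:00 = 19:47 on Jul 26.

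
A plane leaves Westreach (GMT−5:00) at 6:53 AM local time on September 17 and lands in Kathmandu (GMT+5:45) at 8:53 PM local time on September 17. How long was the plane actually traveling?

Departure in UTC: 6:53 AM + 5:00 = 11:53 AM on Sep 17.
Arrival in UTC: 8:53 PM − 5:45 = 3:08 PM on Sep 17.
Elapsed = 3:08 PM − 11:53 AM = 3 hours 15 minutes.

3 hours 15 minutes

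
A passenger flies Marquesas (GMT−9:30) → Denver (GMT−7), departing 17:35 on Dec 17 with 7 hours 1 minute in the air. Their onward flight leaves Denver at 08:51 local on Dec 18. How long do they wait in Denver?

5 hours 45 minutes

Convert departure to UTC: 17:35 + 9:30 = 03:05 UTC on Dec 18.
Add 7 hours and 1 minute flight time → 10:06 UTC.
Denver is UTC−7:00, so local arrival = 10:06 − 7:00 = 03:06 on Dec 18.
Layover = 08:51 − 03:06 = 5 hours 45 minutes.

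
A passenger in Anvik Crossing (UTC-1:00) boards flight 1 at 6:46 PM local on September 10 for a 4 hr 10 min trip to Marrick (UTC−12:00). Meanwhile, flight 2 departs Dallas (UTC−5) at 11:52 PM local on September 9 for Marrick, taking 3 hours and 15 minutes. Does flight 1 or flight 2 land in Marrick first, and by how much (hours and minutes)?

the second, by 15 hours 49 minutes

Flight 1 in UTC: 6:46 PM + 1:00 = 7:46 PM on Sep 10.
+4 hours 10 minutes → arrive 11:56 PM UTC on Sep 10.
Flight 2 in UTC: 11:52 PM + 5:00 = 4:52 AM on Sep 10.
+3 hours and 15 minutes → arrive 8:07 AM UTC on Sep 10.
Flight 2 lands earlier by 15 hours 49 minutes.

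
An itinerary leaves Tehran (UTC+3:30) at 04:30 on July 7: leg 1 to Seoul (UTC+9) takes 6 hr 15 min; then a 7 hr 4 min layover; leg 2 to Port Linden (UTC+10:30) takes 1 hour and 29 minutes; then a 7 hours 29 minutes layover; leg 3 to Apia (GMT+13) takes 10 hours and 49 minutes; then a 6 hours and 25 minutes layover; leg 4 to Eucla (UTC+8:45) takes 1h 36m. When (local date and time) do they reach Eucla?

Convert departure to UTC: 04:30 − 3:30 = 01:00 UTC on Jul 7.
Add 6 hours 15 minutes leg 1 → 07:15 UTC.
Add 7 hours and 4 minutes layover in Seoul → 14:19 UTC.
Add 1 hour and 29 minutes leg 2 → 15:48 UTC.
Add 7 hours 29 minutes layover in Port Linden → 23:17 UTC.
Add 10 hours 49 minutes leg 3 → 10:06 UTC (Jul 8).
Add 6 hours 25 minutes layover in Apia → 16:31 UTC.
Add 1 hour and 36 minutes leg 4 → 18:07 UTC.
Eucla is UTC+8:45, so local arrival = 18:07 + 8:45 = 02:52 on Jul 9.

02:52 on Jul 9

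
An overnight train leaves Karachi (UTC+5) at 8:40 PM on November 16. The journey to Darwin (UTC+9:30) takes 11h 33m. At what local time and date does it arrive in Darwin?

12:43 PM on Nov 17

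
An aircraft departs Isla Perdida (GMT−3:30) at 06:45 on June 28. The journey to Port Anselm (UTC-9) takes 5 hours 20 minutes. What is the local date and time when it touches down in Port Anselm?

06:35 on June 28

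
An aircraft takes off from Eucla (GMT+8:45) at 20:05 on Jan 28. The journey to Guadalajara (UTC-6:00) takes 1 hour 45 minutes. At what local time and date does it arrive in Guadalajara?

07:05 on January 28

Convert departure to UTC: 20:05 − 8:45 = 11:20 UTC on Jan 28.
Add 1 hour and 45 minutes travel time → 13:05 UTC.
Guadalajara is UTC−6:00, so local arrival = 13:05 − 6:00 = 07:05 on Jan 28.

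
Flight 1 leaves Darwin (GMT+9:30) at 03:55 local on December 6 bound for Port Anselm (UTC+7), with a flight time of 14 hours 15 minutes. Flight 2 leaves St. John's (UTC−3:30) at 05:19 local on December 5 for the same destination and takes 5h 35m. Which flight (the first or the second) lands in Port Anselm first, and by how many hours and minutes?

the second, by 18 hours 16 minutes

Flight 1 in UTC: 03:55 − 9:30 = 18:25 on Dec 5.
+14 hours and 15 minutes → arrive 08:40 UTC on Dec 6.
Flight 2 in UTC: 05:19 + 3:30 = 08:49 on Dec 5.
+5 hours 35 minutes → arrive 14:24 UTC on Dec 5.
Flight 2 lands earlier by 18 hours 16 minutes.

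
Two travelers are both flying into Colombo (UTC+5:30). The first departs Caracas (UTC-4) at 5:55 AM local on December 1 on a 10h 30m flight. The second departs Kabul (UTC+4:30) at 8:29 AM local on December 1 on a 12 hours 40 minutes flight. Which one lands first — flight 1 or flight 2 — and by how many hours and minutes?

Flight 1 in UTC: 5:55 AM + 4:00 = 9:55 AM on Dec 1.
+10 hours 30 minutes → arrive 8:25 PM UTC on Dec 1.
Flight 2 in UTC: 8:29 AM − 4:30 = 3:59 AM on Dec 1.
+12 hours 40 minutes → arrive 4:39 PM UTC on Dec 1.
Flight 2 lands earlier by 3 hours 46 minutes.

the second, by 3 hours 46 minutes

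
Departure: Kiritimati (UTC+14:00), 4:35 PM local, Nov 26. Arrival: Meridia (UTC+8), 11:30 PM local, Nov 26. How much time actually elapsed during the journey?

12 hours 55 minutes

Departure in UTC: 4:35 PM − 14:00 = 2:35 AM on Nov 26.
Arrival in UTC: 11:30 PM − 8:00 = 3:30 PM on Nov 26.
Elapsed = 3:30 PM − 2:35 AM = 12 hours 55 minutes.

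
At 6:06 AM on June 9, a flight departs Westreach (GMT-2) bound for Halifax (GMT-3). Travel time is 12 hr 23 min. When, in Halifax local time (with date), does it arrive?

5:29 PM on June 9

Convert departure to UTC: 6:06 AM + 2:00 = 8:06 AM UTC on Jun 9.
Add 12 hours 23 minutes travel time → 8:29 PM UTC.
Halifax is UTC−3:00, so local arrival = 8:29 PM − 3:00 = 5:29 PM on Jun 9.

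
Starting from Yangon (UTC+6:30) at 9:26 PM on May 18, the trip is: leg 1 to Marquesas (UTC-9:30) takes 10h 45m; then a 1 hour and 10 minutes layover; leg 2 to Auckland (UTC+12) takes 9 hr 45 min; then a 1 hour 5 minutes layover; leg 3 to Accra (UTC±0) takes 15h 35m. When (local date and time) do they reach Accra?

5:16 AM on May 20

Convert departure to UTC: 9:26 PM − 6:30 = 2:56 PM UTC on May 18.
Add 10 hours and 45 minutes leg 1 → 1:41 AM UTC (May 19).
Add 1 hour and 10 minutes layover in Marquesas → 2:51 AM UTC.
Add 9 hours and 45 minutes leg 2 → 12:36 PM UTC.
Add 1 hour and 5 minutes layover in Auckland → 1:41 PM UTC.
Add 15 hours and 35 minutes leg 3 → 5:16 AM UTC (May 20).
Accra is UTC+0, so local arrival is the same: 5:16 AM on May 20.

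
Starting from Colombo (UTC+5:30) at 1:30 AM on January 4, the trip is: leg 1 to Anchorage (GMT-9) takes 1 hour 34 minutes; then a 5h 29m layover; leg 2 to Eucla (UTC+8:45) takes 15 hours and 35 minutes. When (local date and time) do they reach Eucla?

Convert departure to UTC: 1:30 AM − 5:30 = 8:00 PM UTC on Jan 3.
Add 1 hour and 34 minutes leg 1 → 9:34 PM UTC.
Add 5 hours 29 minutes layover in Anchorage → 3:03 AM UTC (Jan 4).
Add 15 hours and 35 minutes leg 2 → 6:38 PM UTC.
Eucla is UTC+8:45, so local arrival = 6:38 PM + 8:45 = 3:23 AM on Jan 5.

3:23 AM on January 5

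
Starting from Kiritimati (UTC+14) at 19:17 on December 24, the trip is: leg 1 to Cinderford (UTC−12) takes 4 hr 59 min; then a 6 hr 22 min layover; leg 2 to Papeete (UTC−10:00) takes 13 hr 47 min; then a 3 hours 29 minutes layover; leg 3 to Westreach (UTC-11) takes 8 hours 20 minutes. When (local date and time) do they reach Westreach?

07:14 on Dec 25

Convert departure to UTC: 19:17 − 14:00 = 05:17 UTC on Dec 24.
Add 4 hours 59 minutes leg 1 → 10:16 UTC.
Add 6 hours 22 minutes layover in Cinderford → 16:38 UTC.
Add 13 hours and 47 minutes leg 2 → 06:25 UTC (Dec 25).
Add 3 hours 29 minutes layover in Papeete → 09:54 UTC.
Add 8 hours 20 minutes leg 3 → 18:14 UTC.
Westreach is UTC−11:00, so local arrival = 18:14 − 11:00 = 07:14 on Dec 25.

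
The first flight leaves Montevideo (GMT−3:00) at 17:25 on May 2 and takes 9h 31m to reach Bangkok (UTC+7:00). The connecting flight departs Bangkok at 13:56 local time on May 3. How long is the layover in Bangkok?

1 hour

Convert departure to UTC: 17:25 + 3:00 = 20:25 UTC on May 2.
Add 9 hours 31 minutes flight time → 05:56 UTC (May 3).
Bangkok is UTC+7:00, so local arrival = 05:56 + 7:00 = 12:56 on May 3.
Layover = 13:56 − 12:56 = 1 hour.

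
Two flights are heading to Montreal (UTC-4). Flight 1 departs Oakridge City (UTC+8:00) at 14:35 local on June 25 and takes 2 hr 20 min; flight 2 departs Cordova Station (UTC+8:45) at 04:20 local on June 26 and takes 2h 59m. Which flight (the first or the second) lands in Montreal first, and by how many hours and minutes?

the first, by 13 hours 39 minutes

Flight 1 in UTC: 14:35 − 8:00 = 06:35 on Jun 25.
+2 hours and 20 minutes → arrive 08:55 UTC on Jun 25.
Flight 2 in UTC: 04:20 − 8:45 = 19:35 on Jun 25.
+2 hours and 59 minutes → arrive 22:34 UTC on Jun 25.
Flight 1 lands earlier by 13 hours 39 minutes.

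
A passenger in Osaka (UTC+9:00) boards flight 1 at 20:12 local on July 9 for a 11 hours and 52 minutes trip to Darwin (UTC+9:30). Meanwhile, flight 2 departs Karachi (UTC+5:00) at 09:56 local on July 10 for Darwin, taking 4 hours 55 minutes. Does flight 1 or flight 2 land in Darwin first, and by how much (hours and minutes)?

the first, by 10 hours 47 minutes

Flight 1 in UTC: 20:12 − 9:00 = 11:12 on Jul 9.
+11 hours 52 minutes → arrive 23:04 UTC on Jul 9.
Flight 2 in UTC: 09:56 − 5:00 = 04:56 on Jul 10.
+4 hours 55 minutes → arrive 09:51 UTC on Jul 10.
Flight 1 lands earlier by 10 hours 47 minutes.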